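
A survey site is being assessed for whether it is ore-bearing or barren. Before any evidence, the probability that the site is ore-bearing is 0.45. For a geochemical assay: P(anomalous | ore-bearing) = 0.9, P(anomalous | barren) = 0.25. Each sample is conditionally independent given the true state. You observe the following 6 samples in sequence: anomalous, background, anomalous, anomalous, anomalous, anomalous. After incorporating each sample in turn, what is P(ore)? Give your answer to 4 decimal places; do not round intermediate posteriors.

0.9851

After 'anomalous': P(ore) = 0.9·0.4500 / (0.9·0.4500 + 0.25·0.5500) ≈ 0.7465
After 'background': P(ore) = 0.1·0.7465 / (0.1·0.7465 + 0.75·0.2535) ≈ 0.2820
After 'anomalous': P(ore) = 0.9·0.2820 / (0.9·0.2820 + 0.25·0.7180) ≈ 0.5857
After 'anomalous': P(ore) = 0.9·0.5857 / (0.9·0.5857 + 0.25·0.4143) ≈ 0.8358
After 'anomalous': P(ore) = 0.9·0.8358 / (0.9·0.8358 + 0.25·0.1642) ≈ 0.9482
After 'anomalous': P(ore) = 0.9·0.9482 / (0.9·0.9482 + 0.25·0.0518) ≈ 0.9851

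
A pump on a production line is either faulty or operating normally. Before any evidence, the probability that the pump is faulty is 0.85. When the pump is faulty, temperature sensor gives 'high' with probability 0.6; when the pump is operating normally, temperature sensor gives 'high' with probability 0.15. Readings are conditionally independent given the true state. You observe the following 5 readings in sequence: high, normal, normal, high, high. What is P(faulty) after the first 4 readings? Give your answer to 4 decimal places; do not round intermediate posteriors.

0.9526

Apply Bayes' rule sequentially, carrying P(faulty) forward.
After 'high': P(faulty) = 0.6·0.8500 / (0.6·0.8500 + 0.15·0.1500) ≈ 0.9577
After 'normal': P(faulty) = 0.4·0.9577 / (0.4·0.9577 + 0.85·0.0423) ≈ 0.9143
After 'normal': P(faulty) = 0.4·0.9143 / (0.4·0.9143 + 0.85·0.0857) ≈ 0.8339
After 'high': P(faulty) = 0.6·0.8339 / (0.6·0.8339 + 0.15·0.1661) ≈ 0.9526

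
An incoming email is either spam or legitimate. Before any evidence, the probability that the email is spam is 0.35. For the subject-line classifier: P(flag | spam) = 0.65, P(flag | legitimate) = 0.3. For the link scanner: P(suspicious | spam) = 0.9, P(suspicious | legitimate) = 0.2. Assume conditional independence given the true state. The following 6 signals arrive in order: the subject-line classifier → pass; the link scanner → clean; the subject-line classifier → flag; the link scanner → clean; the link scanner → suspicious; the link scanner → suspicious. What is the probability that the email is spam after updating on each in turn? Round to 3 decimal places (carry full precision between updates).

Apply Bayes' rule sequentially, carrying P(spam) forward.
After the subject-line classifier='pass': P(spam) = 0.35·0.3500 / (0.35·0.3500 + 0.7·0.6500) ≈ 0.2121
After the link scanner='clean': P(spam) = 0.1·0.2121 / (0.1·0.2121 + 0.8·0.7879) ≈ 0.0326
After the subject-line classifier='flag': P(spam) = 0.65·0.0326 / (0.65·0.0326 + 0.3·0.9674) ≈ 0.0680
After the link scanner='clean': P(spam) = 0.1·0.0680 / (0.1·0.0680 + 0.8·0.9320) ≈ 0.0090
After the link scanner='suspicious': P(spam) = 0.9·0.0090 / (0.9·0.0090 + 0.2·0.9910) ≈ 0.0394
After the link scanner='suspicious': P(spam) = 0.9·0.0394 / (0.9·0.0394 + 0.2·0.9606) ≈ 0.1558

0.156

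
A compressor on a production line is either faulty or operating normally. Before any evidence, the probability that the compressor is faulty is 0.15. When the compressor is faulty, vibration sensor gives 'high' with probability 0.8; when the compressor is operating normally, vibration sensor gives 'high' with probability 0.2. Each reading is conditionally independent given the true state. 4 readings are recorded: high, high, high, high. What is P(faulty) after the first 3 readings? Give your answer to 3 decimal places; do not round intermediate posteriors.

0.919

Each posterior becomes the prior for the next update.
After 'high': P(faulty) = 0.8·0.1500 / (0.8·0.1500 + 0.2·0.8500) ≈ 0.4138
After 'high': P(faulty) = 0.8·0.4138 / (0.8·0.4138 + 0.2·0.5862) ≈ 0.7385
After 'high': P(faulty) = 0.8·0.7385 / (0.8·0.7385 + 0.2·0.2615) ≈ 0.9187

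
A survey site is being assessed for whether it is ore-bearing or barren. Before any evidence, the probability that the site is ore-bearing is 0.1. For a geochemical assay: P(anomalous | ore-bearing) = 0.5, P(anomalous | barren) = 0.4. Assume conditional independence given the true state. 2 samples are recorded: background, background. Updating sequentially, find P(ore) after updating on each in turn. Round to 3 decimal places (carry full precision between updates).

After 'background': P(ore) = 0.5·0.1000 / (0.5·0.1000 + 0.6·0.9000) ≈ 0.0847
After 'background': P(ore) = 0.5·0.0847 / (0.5·0.0847 + 0.6·0.9153) ≈ 0.0716

0.072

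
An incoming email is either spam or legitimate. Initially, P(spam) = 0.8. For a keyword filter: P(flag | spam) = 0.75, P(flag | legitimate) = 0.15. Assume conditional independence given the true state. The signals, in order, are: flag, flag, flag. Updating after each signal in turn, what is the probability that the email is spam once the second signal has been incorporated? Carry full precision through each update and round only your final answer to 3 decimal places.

After 'flag': P(spam) = 0.75·0.8000 / (0.75·0.8000 + 0.15·0.2000) ≈ 0.9524
After 'flag': P(spam) = 0.75·0.9524 / (0.75·0.9524 + 0.15·0.0476) ≈ 0.9901

0.990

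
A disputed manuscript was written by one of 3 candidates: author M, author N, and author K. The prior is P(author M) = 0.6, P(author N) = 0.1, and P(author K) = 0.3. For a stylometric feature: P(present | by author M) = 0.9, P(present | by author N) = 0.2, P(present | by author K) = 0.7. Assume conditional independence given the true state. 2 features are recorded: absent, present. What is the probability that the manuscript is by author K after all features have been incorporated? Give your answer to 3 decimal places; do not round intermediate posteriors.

0.474

After 'absent': normaliser = 0.1·0.6000 + 0.8·0.1000 + 0.3·0.3000; P(author M) ≈ 0.2609, P(author N) ≈ 0.3478, P(author K) ≈ 0.3913
After 'present': normaliser = 0.9·0.2609 + 0.2·0.3478 + 0.7·0.3913; P(author M) ≈ 0.4060, P(author N) ≈ 0.1203, P(author K) ≈ 0.4737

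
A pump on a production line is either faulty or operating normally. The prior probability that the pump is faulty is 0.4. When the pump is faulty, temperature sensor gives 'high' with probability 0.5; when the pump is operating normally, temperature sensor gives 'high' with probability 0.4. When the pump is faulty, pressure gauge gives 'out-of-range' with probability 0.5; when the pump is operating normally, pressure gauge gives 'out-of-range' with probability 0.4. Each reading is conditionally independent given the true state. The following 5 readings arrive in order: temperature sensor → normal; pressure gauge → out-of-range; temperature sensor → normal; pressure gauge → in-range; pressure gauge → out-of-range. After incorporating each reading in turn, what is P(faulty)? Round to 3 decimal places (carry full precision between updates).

0.376

Each posterior becomes the prior for the next update.
After temperature sensor='normal': P(faulty) = 0.5·0.4000 / (0.5·0.4000 + 0.6·0.6000) ≈ 0.3571
After pressure gauge='out-of-range': P(faulty) = 0.5·0.3571 / (0.5·0.3571 + 0.4·0.6429) ≈ 0.4098
After temperature sensor='normal': P(faulty) = 0.5·0.4098 / (0.5·0.4098 + 0.6·0.5902) ≈ 0.3666
After pressure gauge='in-range': P(faulty) = 0.5·0.3666 / (0.5·0.3666 + 0.6·0.6334) ≈ 0.3254
After pressure gauge='out-of-range': P(faulty) = 0.5·0.3254 / (0.5·0.3254 + 0.4·0.6746) ≈ 0.3761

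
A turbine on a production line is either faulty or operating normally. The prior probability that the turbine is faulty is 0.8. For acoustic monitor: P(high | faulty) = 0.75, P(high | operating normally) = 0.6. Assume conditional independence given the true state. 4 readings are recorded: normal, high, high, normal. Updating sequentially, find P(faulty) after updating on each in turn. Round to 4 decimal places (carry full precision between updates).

0.7094

Each posterior becomes the prior for the next update.
After 'normal': P(faulty) = 0.25·0.8000 / (0.25·0.8000 + 0.4·0.2000) ≈ 0.7143
After 'high': P(faulty) = 0.75·0.7143 / (0.75·0.7143 + 0.6·0.2857) ≈ 0.7576
After 'high': P(faulty) = 0.75·0.7576 / (0.75·0.7576 + 0.6·0.2424) ≈ 0.7962
After 'normal': P(faulty) = 0.25·0.7962 / (0.25·0.7962 + 0.4·0.2038) ≈ 0.7094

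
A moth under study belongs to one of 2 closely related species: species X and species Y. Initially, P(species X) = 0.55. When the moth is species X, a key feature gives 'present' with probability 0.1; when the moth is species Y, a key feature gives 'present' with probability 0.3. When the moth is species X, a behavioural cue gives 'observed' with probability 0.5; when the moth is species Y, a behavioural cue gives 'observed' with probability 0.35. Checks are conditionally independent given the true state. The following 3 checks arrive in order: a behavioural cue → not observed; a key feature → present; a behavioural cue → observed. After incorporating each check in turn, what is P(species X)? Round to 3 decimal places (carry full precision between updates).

Apply Bayes' rule sequentially, carrying P(species X) forward.
After a behavioural cue='not observed': P(species X) = 0.5·0.5500 / (0.5·0.5500 + 0.65·0.4500) ≈ 0.4846
After a key feature='present': P(species X) = 0.1·0.4846 / (0.1·0.4846 + 0.3·0.5154) ≈ 0.2386
After a behavioural cue='observed': P(species X) = 0.5·0.2386 / (0.5·0.2386 + 0.35·0.7614) ≈ 0.3092

0.309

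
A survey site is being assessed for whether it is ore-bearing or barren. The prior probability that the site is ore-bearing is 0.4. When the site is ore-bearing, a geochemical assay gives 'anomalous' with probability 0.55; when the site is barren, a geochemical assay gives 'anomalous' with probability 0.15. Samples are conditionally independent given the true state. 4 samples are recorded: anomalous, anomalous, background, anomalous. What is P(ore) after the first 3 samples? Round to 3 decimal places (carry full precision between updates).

Each posterior becomes the prior for the next update.
After 'anomalous': P(ore) = 0.55·0.4000 / (0.55·0.4000 + 0.15·0.6000) ≈ 0.7097
After 'anomalous': P(ore) = 0.55·0.7097 / (0.55·0.7097 + 0.15·0.2903) ≈ 0.8996
After 'background': P(ore) = 0.45·0.8996 / (0.45·0.8996 + 0.85·0.1004) ≈ 0.8259

0.826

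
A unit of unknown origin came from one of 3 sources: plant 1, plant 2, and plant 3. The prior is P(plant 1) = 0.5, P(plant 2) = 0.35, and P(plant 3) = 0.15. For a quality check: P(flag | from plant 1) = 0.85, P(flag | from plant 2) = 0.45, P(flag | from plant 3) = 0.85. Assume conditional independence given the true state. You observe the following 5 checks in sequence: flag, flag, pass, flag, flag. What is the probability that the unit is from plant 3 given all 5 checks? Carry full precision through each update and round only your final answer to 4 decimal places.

After 'flag': normaliser = 0.85·0.5000 + 0.45·0.3500 + 0.85·0.1500; P(plant 1) ≈ 0.5986, P(plant 2) ≈ 0.2218, P(plant 3) ≈ 0.1796
After 'flag': normaliser = 0.85·0.5986 + 0.45·0.2218 + 0.85·0.1796; P(plant 1) ≈ 0.6684, P(plant 2) ≈ 0.1311, P(plant 3) ≈ 0.2005
After 'pass': normaliser = 0.15·0.6684 + 0.55·0.1311 + 0.15·0.2005; P(plant 1) ≈ 0.4952, P(plant 2) ≈ 0.3562, P(plant 3) ≈ 0.1486
After 'flag': normaliser = 0.85·0.4952 + 0.45·0.3562 + 0.85·0.1486; P(plant 1) ≈ 0.5949, P(plant 2) ≈ 0.2266, P(plant 3) ≈ 0.1785
After 'flag': normaliser = 0.85·0.5949 + 0.45·0.2266 + 0.85·0.1785; P(plant 1) ≈ 0.6659, P(plant 2) ≈ 0.1343, P(plant 3) ≈ 0.1998

0.1998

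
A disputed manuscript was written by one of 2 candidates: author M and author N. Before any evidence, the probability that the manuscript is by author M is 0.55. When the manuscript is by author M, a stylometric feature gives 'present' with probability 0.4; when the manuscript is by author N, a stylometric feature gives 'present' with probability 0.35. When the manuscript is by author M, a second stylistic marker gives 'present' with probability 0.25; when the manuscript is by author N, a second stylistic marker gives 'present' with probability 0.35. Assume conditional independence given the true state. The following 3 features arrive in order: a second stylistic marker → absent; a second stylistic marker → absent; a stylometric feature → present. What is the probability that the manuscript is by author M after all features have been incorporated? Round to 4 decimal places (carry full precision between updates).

After a second stylistic marker='absent': P(author M) = 0.75·0.5500 / (0.75·0.5500 + 0.65·0.4500) ≈ 0.5851
After a second stylistic marker='absent': P(author M) = 0.75·0.5851 / (0.75·0.5851 + 0.65·0.4149) ≈ 0.6194
After a stylometric feature='present': P(author M) = 0.4·0.6194 / (0.4·0.6194 + 0.35·0.3806) ≈ 0.6503

0.6503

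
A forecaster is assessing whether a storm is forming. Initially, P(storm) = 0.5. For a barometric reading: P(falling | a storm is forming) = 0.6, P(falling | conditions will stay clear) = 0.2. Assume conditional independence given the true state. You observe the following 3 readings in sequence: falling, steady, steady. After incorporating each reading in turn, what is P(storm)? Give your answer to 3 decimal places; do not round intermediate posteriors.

After 'falling': P(storm) = 0.6·0.5000 / (0.6·0.5000 + 0.2·0.5000) ≈ 0.7500
After 'steady': P(storm) = 0.4·0.7500 / (0.4·0.7500 + 0.8·0.2500) ≈ 0.6000
After 'steady': P(storm) = 0.4·0.6000 / (0.4·0.6000 + 0.8·0.4000) ≈ 0.4286

0.429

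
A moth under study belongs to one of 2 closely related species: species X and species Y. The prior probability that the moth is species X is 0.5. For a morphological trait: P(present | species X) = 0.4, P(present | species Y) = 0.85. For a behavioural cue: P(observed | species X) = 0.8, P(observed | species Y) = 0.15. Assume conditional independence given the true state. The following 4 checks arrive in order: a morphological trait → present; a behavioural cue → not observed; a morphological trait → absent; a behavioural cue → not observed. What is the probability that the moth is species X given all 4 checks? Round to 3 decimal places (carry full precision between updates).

Each posterior becomes the prior for the next update.
After a morphological trait='present': P(species X) = 0.4·0.5000 / (0.4·0.5000 + 0.85·0.5000) ≈ 0.3200
After a behavioural cue='not observed': P(species X) = 0.2·0.3200 / (0.2·0.3200 + 0.85·0.6800) ≈ 0.0997
After a morphological trait='absent': P(species X) = 0.6·0.0997 / (0.6·0.0997 + 0.15·0.9003) ≈ 0.3070
After a behavioural cue='not observed': P(species X) = 0.2·0.3070 / (0.2·0.3070 + 0.85·0.6930) ≈ 0.0944

0.094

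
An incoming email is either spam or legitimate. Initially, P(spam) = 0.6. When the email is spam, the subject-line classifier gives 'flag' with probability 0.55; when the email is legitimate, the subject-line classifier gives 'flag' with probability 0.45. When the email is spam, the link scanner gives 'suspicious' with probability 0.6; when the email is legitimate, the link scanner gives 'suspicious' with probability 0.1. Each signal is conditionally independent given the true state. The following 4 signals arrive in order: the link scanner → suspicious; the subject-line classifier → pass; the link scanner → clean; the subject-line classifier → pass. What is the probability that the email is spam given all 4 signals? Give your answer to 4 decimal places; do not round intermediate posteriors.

Each posterior becomes the prior for the next update.
After the link scanner='suspicious': P(spam) = 0.6·0.6000 / (0.6·0.6000 + 0.1·0.4000) ≈ 0.9000
After the subject-line classifier='pass': P(spam) = 0.45·0.9000 / (0.45·0.9000 + 0.55·0.1000) ≈ 0.8804
After the link scanner='clean': P(spam) = 0.4·0.8804 / (0.4·0.8804 + 0.9·0.1196) ≈ 0.7660
After the subject-line classifier='pass': P(spam) = 0.45·0.7660 / (0.45·0.7660 + 0.55·0.2340) ≈ 0.7281

0.7281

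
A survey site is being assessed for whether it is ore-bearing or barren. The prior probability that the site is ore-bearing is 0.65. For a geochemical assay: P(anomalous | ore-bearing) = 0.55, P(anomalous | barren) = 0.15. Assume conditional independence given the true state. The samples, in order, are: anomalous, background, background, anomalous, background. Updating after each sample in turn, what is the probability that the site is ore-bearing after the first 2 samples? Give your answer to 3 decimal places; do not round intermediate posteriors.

0.783

After 'anomalous': P(ore) = 0.55·0.6500 / (0.55·0.6500 + 0.15·0.3500) ≈ 0.8720
After 'background': P(ore) = 0.45·0.8720 / (0.45·0.8720 + 0.85·0.1280) ≈ 0.7828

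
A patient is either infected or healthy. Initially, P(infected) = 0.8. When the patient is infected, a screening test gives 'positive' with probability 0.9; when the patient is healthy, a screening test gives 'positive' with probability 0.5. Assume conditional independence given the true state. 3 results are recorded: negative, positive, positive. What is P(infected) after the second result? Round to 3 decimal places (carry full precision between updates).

Each posterior becomes the prior for the next update.
After 'negative': P(infected) = 0.1·0.8000 / (0.1·0.8000 + 0.5·0.2000) ≈ 0.4444
After 'positive': P(infected) = 0.9·0.4444 / (0.9·0.4444 + 0.5·0.5556) ≈ 0.5902

0.590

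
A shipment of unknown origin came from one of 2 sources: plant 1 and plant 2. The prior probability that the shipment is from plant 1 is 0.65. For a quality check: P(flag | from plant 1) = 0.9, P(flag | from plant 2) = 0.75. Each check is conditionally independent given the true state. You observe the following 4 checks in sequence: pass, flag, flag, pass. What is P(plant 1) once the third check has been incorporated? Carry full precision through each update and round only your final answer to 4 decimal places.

0.5168

After 'pass': P(plant 1) = 0.1·0.6500 / (0.1·0.6500 + 0.25·0.3500) ≈ 0.4262
After 'flag': P(plant 1) = 0.9·0.4262 / (0.9·0.4262 + 0.75·0.5738) ≈ 0.4713
After 'flag': P(plant 1) = 0.9·0.4713 / (0.9·0.4713 + 0.75·0.5287) ≈ 0.5168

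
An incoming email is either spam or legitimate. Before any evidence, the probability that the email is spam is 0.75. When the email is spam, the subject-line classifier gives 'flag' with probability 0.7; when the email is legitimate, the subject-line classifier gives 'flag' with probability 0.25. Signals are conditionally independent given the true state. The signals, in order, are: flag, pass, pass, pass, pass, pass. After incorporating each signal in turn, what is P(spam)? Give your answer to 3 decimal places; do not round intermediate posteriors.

0.079

After 'flag': P(spam) = 0.7·0.7500 / (0.7·0.7500 + 0.25·0.2500) ≈ 0.8936
After 'pass': P(spam) = 0.3·0.8936 / (0.3·0.8936 + 0.75·0.1064) ≈ 0.7706
After 'pass': P(spam) = 0.3·0.7706 / (0.3·0.7706 + 0.75·0.2294) ≈ 0.5734
After 'pass': P(spam) = 0.3·0.5734 / (0.3·0.5734 + 0.75·0.4266) ≈ 0.3496
After 'pass': P(spam) = 0.3·0.3496 / (0.3·0.3496 + 0.75·0.6504) ≈ 0.1770
After 'pass': P(spam) = 0.3·0.1770 / (0.3·0.1770 + 0.75·0.8230) ≈ 0.0792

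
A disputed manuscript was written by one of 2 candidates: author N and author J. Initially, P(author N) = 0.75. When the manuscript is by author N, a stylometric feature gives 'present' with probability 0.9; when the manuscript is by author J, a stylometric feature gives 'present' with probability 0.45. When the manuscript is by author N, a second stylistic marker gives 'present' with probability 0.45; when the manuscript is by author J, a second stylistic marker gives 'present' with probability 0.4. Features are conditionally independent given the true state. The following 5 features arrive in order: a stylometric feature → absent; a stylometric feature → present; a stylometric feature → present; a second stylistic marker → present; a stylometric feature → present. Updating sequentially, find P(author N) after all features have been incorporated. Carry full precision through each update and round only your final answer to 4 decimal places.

After a stylometric feature='absent': P(author N) = 0.1·0.7500 / (0.1·0.7500 + 0.55·0.2500) ≈ 0.3529
After a stylometric feature='present': P(author N) = 0.9·0.3529 / (0.9·0.3529 + 0.45·0.6471) ≈ 0.5217
After a stylometric feature='present': P(author N) = 0.9·0.5217 / (0.9·0.5217 + 0.45·0.4783) ≈ 0.6857
After a second stylistic marker='present': P(author N) = 0.45·0.6857 / (0.45·0.6857 + 0.4·0.3143) ≈ 0.7105
After a stylometric feature='present': P(author N) = 0.9·0.7105 / (0.9·0.7105 + 0.45·0.2895) ≈ 0.8308

0.8308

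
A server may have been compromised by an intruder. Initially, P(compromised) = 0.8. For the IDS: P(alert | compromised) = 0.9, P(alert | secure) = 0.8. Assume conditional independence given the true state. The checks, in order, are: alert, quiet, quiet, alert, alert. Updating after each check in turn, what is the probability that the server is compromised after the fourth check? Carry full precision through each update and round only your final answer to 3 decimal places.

0.559

After 'alert': P(compromised) = 0.9·0.8000 / (0.9·0.8000 + 0.8·0.2000) ≈ 0.8182
After 'quiet': P(compromised) = 0.1·0.8182 / (0.1·0.8182 + 0.2·0.1818) ≈ 0.6923
After 'quiet': P(compromised) = 0.1·0.6923 / (0.1·0.6923 + 0.2·0.3077) ≈ 0.5294
After 'alert': P(compromised) = 0.9·0.5294 / (0.9·0.5294 + 0.8·0.4706) ≈ 0.5586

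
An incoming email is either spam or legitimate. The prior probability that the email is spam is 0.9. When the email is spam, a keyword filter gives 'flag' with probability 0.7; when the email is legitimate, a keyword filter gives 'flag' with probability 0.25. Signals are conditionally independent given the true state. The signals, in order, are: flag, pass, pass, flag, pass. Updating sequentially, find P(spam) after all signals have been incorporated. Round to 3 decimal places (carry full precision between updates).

0.819

After 'flag': P(spam) = 0.7·0.9000 / (0.7·0.9000 + 0.25·0.1000) ≈ 0.9618
After 'pass': P(spam) = 0.3·0.9618 / (0.3·0.9618 + 0.75·0.0382) ≈ 0.9097
After 'pass': P(spam) = 0.3·0.9097 / (0.3·0.9097 + 0.75·0.0903) ≈ 0.8013
After 'flag': P(spam) = 0.7·0.8013 / (0.7·0.8013 + 0.25·0.1987) ≈ 0.9186
After 'pass': P(spam) = 0.3·0.9186 / (0.3·0.9186 + 0.75·0.0814) ≈ 0.8187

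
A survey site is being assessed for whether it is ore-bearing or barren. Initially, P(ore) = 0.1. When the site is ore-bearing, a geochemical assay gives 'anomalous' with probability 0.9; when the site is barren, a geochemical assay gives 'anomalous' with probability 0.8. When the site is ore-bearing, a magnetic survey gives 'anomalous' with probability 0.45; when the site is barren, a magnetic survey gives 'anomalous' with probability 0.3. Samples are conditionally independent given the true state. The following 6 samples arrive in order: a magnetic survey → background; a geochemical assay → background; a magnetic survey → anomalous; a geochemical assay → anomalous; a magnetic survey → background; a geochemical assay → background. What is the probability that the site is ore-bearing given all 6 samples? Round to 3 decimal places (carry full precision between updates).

After a magnetic survey='background': P(ore) = 0.55·0.1000 / (0.55·0.1000 + 0.7·0.9000) ≈ 0.0803
After a geochemical assay='background': P(ore) = 0.1·0.0803 / (0.1·0.0803 + 0.2·0.9197) ≈ 0.0418
After a magnetic survey='anomalous': P(ore) = 0.45·0.0418 / (0.45·0.0418 + 0.3·0.9582) ≈ 0.0615
After a geochemical assay='anomalous': P(ore) = 0.9·0.0615 / (0.9·0.0615 + 0.8·0.9385) ≈ 0.0686
After a magnetic survey='background': P(ore) = 0.55·0.0686 / (0.55·0.0686 + 0.7·0.9314) ≈ 0.0547
After a geochemical assay='background': P(ore) = 0.1·0.0547 / (0.1·0.0547 + 0.2·0.9453) ≈ 0.0281

0.028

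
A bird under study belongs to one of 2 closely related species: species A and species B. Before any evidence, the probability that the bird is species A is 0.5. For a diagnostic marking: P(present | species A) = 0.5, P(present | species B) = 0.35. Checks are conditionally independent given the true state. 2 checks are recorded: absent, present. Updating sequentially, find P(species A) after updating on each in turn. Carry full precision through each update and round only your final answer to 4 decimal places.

After 'absent': P(species A) = 0.5·0.5000 / (0.5·0.5000 + 0.65·0.5000) ≈ 0.4348
After 'present': P(species A) = 0.5·0.4348 / (0.5·0.4348 + 0.35·0.5652) ≈ 0.5236

0.5236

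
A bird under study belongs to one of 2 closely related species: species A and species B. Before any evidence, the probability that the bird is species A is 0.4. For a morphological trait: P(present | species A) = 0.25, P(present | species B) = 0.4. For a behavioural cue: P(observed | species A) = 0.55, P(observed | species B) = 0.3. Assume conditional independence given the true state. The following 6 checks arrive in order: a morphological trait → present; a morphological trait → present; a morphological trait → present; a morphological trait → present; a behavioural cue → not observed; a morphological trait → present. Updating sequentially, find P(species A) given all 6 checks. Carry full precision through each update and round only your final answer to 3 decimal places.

After a morphological trait='present': P(species A) = 0.25·0.4000 / (0.25·0.4000 + 0.4·0.6000) ≈ 0.2941
After a morphological trait='present': P(species A) = 0.25·0.2941 / (0.25·0.2941 + 0.4·0.7059) ≈ 0.2066
After a morphological trait='present': P(species A) = 0.25·0.2066 / (0.25·0.2066 + 0.4·0.7934) ≈ 0.1400
After a morphological trait='present': P(species A) = 0.25·0.1400 / (0.25·0.1400 + 0.4·0.8600) ≈ 0.0923
After a behavioural cue='not observed': P(species A) = 0.45·0.0923 / (0.45·0.0923 + 0.7·0.9077) ≈ 0.0614
After a morphological trait='present': P(species A) = 0.25·0.0614 / (0.25·0.0614 + 0.4·0.9386) ≈ 0.0393

0.039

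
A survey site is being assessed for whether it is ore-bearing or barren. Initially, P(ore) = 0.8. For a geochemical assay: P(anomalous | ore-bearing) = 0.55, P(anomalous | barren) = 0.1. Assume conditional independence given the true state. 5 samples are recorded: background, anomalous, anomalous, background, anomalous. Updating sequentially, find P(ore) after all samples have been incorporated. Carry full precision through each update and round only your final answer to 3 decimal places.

0.994

Apply Bayes' rule sequentially, carrying P(ore) forward.
After 'background': P(ore) = 0.45·0.8000 / (0.45·0.8000 + 0.9·0.2000) ≈ 0.6667
After 'anomalous': P(ore) = 0.55·0.6667 / (0.55·0.6667 + 0.1·0.3333) ≈ 0.9167
After 'anomalous': P(ore) = 0.55·0.9167 / (0.55·0.9167 + 0.1·0.0833) ≈ 0.9837
After 'background': P(ore) = 0.45·0.9837 / (0.45·0.9837 + 0.9·0.0163) ≈ 0.9680
After 'anomalous': P(ore) = 0.55·0.9680 / (0.55·0.9680 + 0.1·0.0320) ≈ 0.9940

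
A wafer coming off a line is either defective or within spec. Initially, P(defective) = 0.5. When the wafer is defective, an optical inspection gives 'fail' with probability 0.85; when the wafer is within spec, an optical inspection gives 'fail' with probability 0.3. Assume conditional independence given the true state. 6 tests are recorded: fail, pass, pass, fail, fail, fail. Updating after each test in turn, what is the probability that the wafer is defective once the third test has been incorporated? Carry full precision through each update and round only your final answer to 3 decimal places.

Apply Bayes' rule sequentially, carrying P(defective) forward.
After 'fail': P(defective) = 0.85·0.5000 / (0.85·0.5000 + 0.3·0.5000) ≈ 0.7391
After 'pass': P(defective) = 0.15·0.7391 / (0.15·0.7391 + 0.7·0.2609) ≈ 0.3778
After 'pass': P(defective) = 0.15·0.3778 / (0.15·0.3778 + 0.7·0.6222) ≈ 0.1151

0.115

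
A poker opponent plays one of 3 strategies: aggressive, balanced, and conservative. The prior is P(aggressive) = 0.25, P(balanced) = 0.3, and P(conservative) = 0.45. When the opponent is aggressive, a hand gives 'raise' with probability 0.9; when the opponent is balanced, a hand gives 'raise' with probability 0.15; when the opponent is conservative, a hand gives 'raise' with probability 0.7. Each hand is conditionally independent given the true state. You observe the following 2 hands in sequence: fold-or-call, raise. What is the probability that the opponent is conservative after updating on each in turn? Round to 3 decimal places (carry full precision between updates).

0.609

After 'fold-or-call': normaliser = 0.1·0.2500 + 0.85·0.3000 + 0.3·0.4500; P(aggressive) ≈ 0.0602, P(balanced) ≈ 0.6145, P(conservative) ≈ 0.3253
After 'raise': normaliser = 0.9·0.0602 + 0.15·0.6145 + 0.7·0.3253; P(aggressive) ≈ 0.1449, P(balanced) ≈ 0.2464, P(conservative) ≈ 0.6087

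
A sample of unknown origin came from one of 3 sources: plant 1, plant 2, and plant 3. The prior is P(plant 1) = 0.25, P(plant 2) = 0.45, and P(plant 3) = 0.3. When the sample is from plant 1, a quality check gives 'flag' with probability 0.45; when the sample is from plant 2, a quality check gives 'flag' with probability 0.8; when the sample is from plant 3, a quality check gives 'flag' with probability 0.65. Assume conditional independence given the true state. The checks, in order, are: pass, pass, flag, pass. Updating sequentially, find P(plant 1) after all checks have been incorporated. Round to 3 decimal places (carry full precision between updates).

After 'pass': normaliser = 0.55·0.2500 + 0.2·0.4500 + 0.35·0.3000; P(plant 1) ≈ 0.4135, P(plant 2) ≈ 0.2707, P(plant 3) ≈ 0.3158
After 'pass': normaliser = 0.55·0.4135 + 0.2·0.2707 + 0.35·0.3158; P(plant 1) ≈ 0.5801, P(plant 2) ≈ 0.1381, P(plant 3) ≈ 0.2819
After 'flag': normaliser = 0.45·0.5801 + 0.8·0.1381 + 0.65·0.2819; P(plant 1) ≈ 0.4706, P(plant 2) ≈ 0.1991, P(plant 3) ≈ 0.3303
After 'pass': normaliser = 0.55·0.4706 + 0.2·0.1991 + 0.35·0.3303; P(plant 1) ≈ 0.6248, P(plant 2) ≈ 0.0961, P(plant 3) ≈ 0.2791

0.625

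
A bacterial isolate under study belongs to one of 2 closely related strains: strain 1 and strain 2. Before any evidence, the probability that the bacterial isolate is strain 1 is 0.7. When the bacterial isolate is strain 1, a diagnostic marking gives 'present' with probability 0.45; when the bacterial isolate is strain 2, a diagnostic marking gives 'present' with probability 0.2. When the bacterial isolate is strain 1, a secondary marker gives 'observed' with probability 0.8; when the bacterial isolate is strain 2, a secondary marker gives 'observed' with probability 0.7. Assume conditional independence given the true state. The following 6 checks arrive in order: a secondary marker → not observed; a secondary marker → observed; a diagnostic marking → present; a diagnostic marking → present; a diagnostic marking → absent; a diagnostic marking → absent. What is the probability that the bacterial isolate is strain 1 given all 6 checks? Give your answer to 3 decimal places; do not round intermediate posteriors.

0.810

After a secondary marker='not observed': P(strain 1) = 0.2·0.7000 / (0.2·0.7000 + 0.3·0.3000) ≈ 0.6087
After a secondary marker='observed': P(strain 1) = 0.8·0.6087 / (0.8·0.6087 + 0.7·0.3913) ≈ 0.6400
After a diagnostic marking='present': P(strain 1) = 0.45·0.6400 / (0.45·0.6400 + 0.2·0.3600) ≈ 0.8000
After a diagnostic marking='present': P(strain 1) = 0.45·0.8000 / (0.45·0.8000 + 0.2·0.2000) ≈ 0.9000
After a diagnostic marking='absent': P(strain 1) = 0.55·0.9000 / (0.55·0.9000 + 0.8·0.1000) ≈ 0.8609
After a diagnostic marking='absent': P(strain 1) = 0.55·0.8609 / (0.55·0.8609 + 0.8·0.1391) ≈ 0.8097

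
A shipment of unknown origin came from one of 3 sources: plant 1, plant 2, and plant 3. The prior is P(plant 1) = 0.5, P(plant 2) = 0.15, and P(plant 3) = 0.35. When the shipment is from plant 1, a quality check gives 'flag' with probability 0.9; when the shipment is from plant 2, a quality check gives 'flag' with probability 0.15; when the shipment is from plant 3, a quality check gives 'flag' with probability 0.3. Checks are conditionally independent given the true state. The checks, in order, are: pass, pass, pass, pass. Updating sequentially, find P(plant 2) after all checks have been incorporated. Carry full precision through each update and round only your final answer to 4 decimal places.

0.4822

Each posterior becomes the prior for the next update.
After 'pass': normaliser = 0.1·0.5000 + 0.85·0.1500 + 0.7·0.3500; P(plant 1) ≈ 0.1183, P(plant 2) ≈ 0.3018, P(plant 3) ≈ 0.5799
After 'pass': normaliser = 0.1·0.1183 + 0.85·0.3018 + 0.7·0.5799; P(plant 1) ≈ 0.0176, P(plant 2) ≈ 0.3804, P(plant 3) ≈ 0.6020
After 'pass': normaliser = 0.1·0.0176 + 0.85·0.3804 + 0.7·0.6020; P(plant 1) ≈ 0.0024, P(plant 2) ≈ 0.4332, P(plant 3) ≈ 0.5645
After 'pass': normaliser = 0.1·0.0024 + 0.85·0.4332 + 0.7·0.5645; P(plant 1) ≈ 0.0003, P(plant 2) ≈ 0.4822, P(plant 3) ≈ 0.5175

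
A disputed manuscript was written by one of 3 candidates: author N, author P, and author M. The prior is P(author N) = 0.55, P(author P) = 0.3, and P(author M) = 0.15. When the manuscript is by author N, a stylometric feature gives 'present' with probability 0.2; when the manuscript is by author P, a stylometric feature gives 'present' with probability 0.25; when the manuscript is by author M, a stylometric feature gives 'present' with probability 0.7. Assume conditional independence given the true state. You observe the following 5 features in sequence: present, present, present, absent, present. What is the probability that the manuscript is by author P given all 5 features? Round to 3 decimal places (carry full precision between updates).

0.071

Apply Bayes' rule sequentially, carrying P(author P) forward.
After 'present': normaliser = 0.2·0.5500 + 0.25·0.3000 + 0.7·0.1500; P(author N) ≈ 0.3793, P(author P) ≈ 0.2586, P(author M) ≈ 0.3621
After 'present': normaliser = 0.2·0.3793 + 0.25·0.2586 + 0.7·0.3621; P(author N) ≈ 0.1926, P(author P) ≈ 0.1641, P(author M) ≈ 0.6433
After 'present': normaliser = 0.2·0.1926 + 0.25·0.1641 + 0.7·0.6433; P(author N) ≈ 0.0727, P(author P) ≈ 0.0774, P(author M) ≈ 0.8499
After 'absent': normaliser = 0.8·0.0727 + 0.75·0.0774 + 0.3·0.8499; P(author N) ≈ 0.1566, P(author P) ≈ 0.1565, P(author M) ≈ 0.6869
After 'present': normaliser = 0.2·0.1566 + 0.25·0.1565 + 0.7·0.6869; P(author N) ≈ 0.0568, P(author P) ≈ 0.0710, P(author M) ≈ 0.8722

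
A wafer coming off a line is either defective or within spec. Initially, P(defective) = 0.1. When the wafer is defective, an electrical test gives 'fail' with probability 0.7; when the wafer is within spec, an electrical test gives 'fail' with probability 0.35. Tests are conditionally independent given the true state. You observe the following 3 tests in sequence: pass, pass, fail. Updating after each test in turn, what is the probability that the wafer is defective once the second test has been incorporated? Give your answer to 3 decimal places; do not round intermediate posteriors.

Apply Bayes' rule sequentially, carrying P(defective) forward.
After 'pass': P(defective) = 0.3·0.1000 / (0.3·0.1000 + 0.65·0.9000) ≈ 0.0488
After 'pass': P(defective) = 0.3·0.0488 / (0.3·0.0488 + 0.65·0.9512) ≈ 0.0231

0.023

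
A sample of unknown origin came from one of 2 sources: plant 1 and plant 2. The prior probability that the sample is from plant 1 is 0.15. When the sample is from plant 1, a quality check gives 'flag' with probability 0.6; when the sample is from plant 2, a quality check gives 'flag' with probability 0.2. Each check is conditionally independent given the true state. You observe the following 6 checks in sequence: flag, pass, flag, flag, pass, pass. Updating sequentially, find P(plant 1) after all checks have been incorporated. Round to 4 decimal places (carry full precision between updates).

0.3733

After 'flag': P(plant 1) = 0.6·0.1500 / (0.6·0.1500 + 0.2·0.8500) ≈ 0.3462
After 'pass': P(plant 1) = 0.4·0.3462 / (0.4·0.3462 + 0.8·0.6538) ≈ 0.2093
After 'flag': P(plant 1) = 0.6·0.2093 / (0.6·0.2093 + 0.2·0.7907) ≈ 0.4426
After 'flag': P(plant 1) = 0.6·0.4426 / (0.6·0.4426 + 0.2·0.5574) ≈ 0.7043
After 'pass': P(plant 1) = 0.4·0.7043 / (0.4·0.7043 + 0.8·0.2957) ≈ 0.5436
After 'pass': P(plant 1) = 0.4·0.5436 / (0.4·0.5436 + 0.8·0.4564) ≈ 0.3733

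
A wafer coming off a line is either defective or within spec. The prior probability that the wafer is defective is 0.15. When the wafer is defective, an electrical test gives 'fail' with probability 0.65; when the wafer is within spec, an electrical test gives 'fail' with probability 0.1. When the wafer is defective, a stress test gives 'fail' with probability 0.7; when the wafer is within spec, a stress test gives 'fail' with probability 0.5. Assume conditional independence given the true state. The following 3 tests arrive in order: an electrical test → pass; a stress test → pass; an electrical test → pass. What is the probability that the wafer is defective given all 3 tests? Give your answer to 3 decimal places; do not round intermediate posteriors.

0.016

Each posterior becomes the prior for the next update.
After an electrical test='pass': P(defective) = 0.35·0.1500 / (0.35·0.1500 + 0.9·0.8500) ≈ 0.0642
After a stress test='pass': P(defective) = 0.3·0.0642 / (0.3·0.0642 + 0.5·0.9358) ≈ 0.0395
After an electrical test='pass': P(defective) = 0.35·0.0395 / (0.35·0.0395 + 0.9·0.9605) ≈ 0.0158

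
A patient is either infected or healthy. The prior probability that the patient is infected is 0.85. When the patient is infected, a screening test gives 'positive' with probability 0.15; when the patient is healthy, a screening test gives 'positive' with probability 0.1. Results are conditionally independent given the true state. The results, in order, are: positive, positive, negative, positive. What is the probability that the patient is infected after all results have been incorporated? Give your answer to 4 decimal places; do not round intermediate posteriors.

Each posterior becomes the prior for the next update.
After 'positive': P(infected) = 0.15·0.8500 / (0.15·0.8500 + 0.1·0.1500) ≈ 0.8947
After 'positive': P(infected) = 0.15·0.8947 / (0.15·0.8947 + 0.1·0.1053) ≈ 0.9273
After 'negative': P(infected) = 0.85·0.9273 / (0.85·0.9273 + 0.9·0.0727) ≈ 0.9233
After 'positive': P(infected) = 0.15·0.9233 / (0.15·0.9233 + 0.1·0.0767) ≈ 0.9475

0.9475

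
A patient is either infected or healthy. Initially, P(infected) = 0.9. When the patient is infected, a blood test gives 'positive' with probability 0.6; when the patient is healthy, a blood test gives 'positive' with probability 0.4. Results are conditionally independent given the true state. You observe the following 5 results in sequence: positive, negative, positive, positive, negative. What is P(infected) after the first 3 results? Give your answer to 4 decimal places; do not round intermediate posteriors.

0.9310

After 'positive': P(infected) = 0.6·0.9000 / (0.6·0.9000 + 0.4·0.1000) ≈ 0.9310
After 'negative': P(infected) = 0.4·0.9310 / (0.4·0.9310 + 0.6·0.0690) ≈ 0.9000
After 'positive': P(infected) = 0.6·0.9000 / (0.6·0.9000 + 0.4·0.1000) ≈ 0.9310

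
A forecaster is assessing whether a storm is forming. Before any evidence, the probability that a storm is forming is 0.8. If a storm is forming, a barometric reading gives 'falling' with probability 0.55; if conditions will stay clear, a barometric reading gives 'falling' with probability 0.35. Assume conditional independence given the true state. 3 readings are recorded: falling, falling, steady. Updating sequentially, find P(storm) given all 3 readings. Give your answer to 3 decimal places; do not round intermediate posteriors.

0.872

After 'falling': P(storm) = 0.55·0.8000 / (0.55·0.8000 + 0.35·0.2000) ≈ 0.8627
After 'falling': P(storm) = 0.55·0.8627 / (0.55·0.8627 + 0.35·0.1373) ≈ 0.9081
After 'steady': P(storm) = 0.45·0.9081 / (0.45·0.9081 + 0.65·0.0919) ≈ 0.8724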